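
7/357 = 1/51 = 0.02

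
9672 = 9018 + 654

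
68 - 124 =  - 56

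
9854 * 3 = 29562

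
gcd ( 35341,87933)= 1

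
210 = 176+34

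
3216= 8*402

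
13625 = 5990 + 7635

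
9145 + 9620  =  18765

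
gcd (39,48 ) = 3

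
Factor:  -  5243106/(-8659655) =2^1 * 3^1*5^(-1)*11^1* 17^1* 4673^1*1731931^( - 1 )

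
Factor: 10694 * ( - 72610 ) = - 2^2*5^1*53^1*137^1 * 5347^1=-776491340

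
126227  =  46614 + 79613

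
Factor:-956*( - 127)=2^2*127^1*239^1 = 121412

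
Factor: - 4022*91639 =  - 2^1*2011^1*91639^1= - 368572058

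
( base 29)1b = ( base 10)40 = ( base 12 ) 34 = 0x28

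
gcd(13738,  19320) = 2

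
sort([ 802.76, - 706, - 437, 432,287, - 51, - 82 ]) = [-706, - 437, - 82 , - 51,287,432,802.76 ] 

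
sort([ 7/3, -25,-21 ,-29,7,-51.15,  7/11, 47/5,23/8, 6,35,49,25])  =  [-51.15,  -  29,-25,  -  21,  7/11,7/3,23/8, 6, 7, 47/5,25,35 , 49] 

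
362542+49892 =412434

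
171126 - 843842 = - 672716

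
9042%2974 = 120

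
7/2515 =7/2515  =  0.00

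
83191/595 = 139 + 486/595 = 139.82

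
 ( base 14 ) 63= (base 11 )7A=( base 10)87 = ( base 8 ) 127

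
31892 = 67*476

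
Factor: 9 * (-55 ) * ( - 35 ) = 17325= 3^2*5^2 *7^1*11^1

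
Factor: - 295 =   -  5^1*59^1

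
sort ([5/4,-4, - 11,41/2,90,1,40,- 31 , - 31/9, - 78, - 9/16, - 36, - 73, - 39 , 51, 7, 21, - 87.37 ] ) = [ - 87.37, - 78,-73, - 39, - 36, - 31,-11, - 4, - 31/9, - 9/16,1, 5/4,7, 41/2,21 , 40,51, 90] 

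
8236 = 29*284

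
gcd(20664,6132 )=84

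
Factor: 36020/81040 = 2^( - 2 )*1013^( - 1)*1801^1 = 1801/4052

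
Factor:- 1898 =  - 2^1 * 13^1 * 73^1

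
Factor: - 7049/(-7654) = 2^(-1)*7^1*19^1*43^(-1)*53^1*89^( - 1 )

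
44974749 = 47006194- 2031445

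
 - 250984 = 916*( - 274 )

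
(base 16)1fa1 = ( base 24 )e19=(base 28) A95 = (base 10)8097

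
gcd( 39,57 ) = 3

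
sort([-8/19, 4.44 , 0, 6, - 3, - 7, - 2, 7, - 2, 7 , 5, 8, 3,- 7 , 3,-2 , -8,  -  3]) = [ - 8 ,-7, - 7, - 3,-3 , - 2, - 2, - 2, - 8/19,0, 3, 3, 4.44,5,6,7,7, 8 ] 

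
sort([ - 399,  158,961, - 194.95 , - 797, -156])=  [ - 797, - 399, - 194.95, - 156,158,961]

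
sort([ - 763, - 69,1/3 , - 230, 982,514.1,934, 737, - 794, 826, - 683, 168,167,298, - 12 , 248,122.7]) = [-794, - 763 , - 683, - 230, - 69,  -  12,1/3,122.7,167,168,248 , 298, 514.1 , 737,826,934,982 ] 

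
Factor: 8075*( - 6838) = -2^1 * 5^2*13^1 * 17^1*19^1* 263^1 = -55216850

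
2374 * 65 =154310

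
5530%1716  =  382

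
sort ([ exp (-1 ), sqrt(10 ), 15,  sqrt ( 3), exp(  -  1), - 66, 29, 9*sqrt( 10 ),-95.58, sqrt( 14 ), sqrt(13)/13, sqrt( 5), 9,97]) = [ - 95.58,-66, sqrt ( 13) /13, exp( - 1 ), exp( - 1 ),sqrt( 3),  sqrt(5),sqrt( 10), sqrt( 14 ), 9,15, 9*sqrt(10 ),29,97] 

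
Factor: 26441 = 137^1*193^1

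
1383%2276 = 1383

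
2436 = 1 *2436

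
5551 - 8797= - 3246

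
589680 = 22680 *26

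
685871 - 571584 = 114287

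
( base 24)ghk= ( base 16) 25ac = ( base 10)9644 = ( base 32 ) 9DC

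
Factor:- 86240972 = -2^2*43^1 * 501401^1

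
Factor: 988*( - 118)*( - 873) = 2^3 * 3^2*13^1 * 19^1 * 59^1*97^1 = 101777832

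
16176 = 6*2696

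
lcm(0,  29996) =0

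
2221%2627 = 2221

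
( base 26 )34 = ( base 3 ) 10001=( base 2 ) 1010010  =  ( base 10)82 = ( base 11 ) 75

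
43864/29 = 1512 + 16/29 =1512.55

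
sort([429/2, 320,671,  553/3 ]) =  [ 553/3, 429/2,320,671 ] 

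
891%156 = 111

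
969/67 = 969/67 =14.46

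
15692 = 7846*2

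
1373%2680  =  1373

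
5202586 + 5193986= 10396572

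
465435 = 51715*9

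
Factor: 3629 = 19^1*191^1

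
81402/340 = 239 + 71/170=239.42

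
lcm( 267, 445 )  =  1335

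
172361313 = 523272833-350911520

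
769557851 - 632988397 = 136569454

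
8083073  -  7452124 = 630949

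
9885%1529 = 711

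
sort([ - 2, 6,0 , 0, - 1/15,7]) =[-2, -1/15,0,0,6, 7 ]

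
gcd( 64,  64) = 64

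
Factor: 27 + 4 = 31^1 = 31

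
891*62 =55242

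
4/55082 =2/27541 = 0.00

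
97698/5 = 19539 + 3/5 = 19539.60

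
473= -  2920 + 3393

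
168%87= 81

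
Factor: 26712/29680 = 9/10 = 2^( - 1)*3^2*5^ ( - 1)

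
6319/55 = 6319/55  =  114.89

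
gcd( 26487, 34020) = 243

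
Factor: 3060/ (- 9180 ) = -3^( - 1) =-  1/3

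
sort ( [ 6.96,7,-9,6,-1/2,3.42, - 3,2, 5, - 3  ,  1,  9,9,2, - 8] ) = [- 9,-8 , - 3, - 3,-1/2,1,2,2, 3.42, 5 , 6,6.96,7,9,9] 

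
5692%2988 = 2704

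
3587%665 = 262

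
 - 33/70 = -33/70 = - 0.47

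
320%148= 24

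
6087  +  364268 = 370355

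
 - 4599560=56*(  -  82135 )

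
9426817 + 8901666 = 18328483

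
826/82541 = 14/1399 = 0.01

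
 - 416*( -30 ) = 12480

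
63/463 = 63/463= 0.14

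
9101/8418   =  9101/8418  =  1.08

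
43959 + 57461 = 101420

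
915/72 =305/24 =12.71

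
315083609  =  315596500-512891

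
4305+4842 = 9147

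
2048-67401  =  -65353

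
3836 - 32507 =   -  28671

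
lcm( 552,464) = 32016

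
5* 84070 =420350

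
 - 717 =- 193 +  - 524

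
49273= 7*7039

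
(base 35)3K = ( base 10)125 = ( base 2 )1111101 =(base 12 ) a5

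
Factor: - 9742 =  - 2^1 * 4871^1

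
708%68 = 28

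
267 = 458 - 191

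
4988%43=0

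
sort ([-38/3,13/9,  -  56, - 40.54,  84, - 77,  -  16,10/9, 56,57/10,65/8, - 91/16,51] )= [-77, - 56,- 40.54 , - 16,-38/3, -91/16, 10/9,13/9, 57/10, 65/8, 51, 56 , 84 ]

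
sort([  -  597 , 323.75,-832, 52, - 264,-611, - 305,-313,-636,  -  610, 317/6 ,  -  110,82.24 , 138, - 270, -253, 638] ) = [-832, - 636,- 611, - 610,  -  597, - 313, - 305, - 270, - 264,  -  253, - 110, 52, 317/6, 82.24,138, 323.75, 638 ]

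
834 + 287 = 1121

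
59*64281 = 3792579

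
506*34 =17204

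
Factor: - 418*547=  - 228646  =  - 2^1*11^1*19^1*547^1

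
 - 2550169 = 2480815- 5030984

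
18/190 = 9/95 = 0.09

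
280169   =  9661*29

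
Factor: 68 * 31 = 2108 =2^2*17^1*31^1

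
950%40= 30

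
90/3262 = 45/1631 = 0.03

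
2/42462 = 1/21231 =0.00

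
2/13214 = 1/6607 = 0.00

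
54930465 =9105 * 6033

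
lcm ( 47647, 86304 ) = 4574112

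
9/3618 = 1/402 = 0.00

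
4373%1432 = 77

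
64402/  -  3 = -21468+2/3 =- 21467.33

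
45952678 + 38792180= 84744858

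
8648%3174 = 2300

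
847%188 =95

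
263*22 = 5786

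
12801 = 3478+9323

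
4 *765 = 3060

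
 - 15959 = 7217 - 23176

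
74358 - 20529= 53829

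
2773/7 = 396+1/7 = 396.14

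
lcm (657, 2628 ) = 2628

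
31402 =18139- - 13263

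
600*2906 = 1743600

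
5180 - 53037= - 47857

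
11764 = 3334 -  - 8430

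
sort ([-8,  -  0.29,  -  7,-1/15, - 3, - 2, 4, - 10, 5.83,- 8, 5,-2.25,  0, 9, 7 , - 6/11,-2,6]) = [ - 10,-8,-8,- 7,-3, - 2.25, -2,-2, - 6/11,  -  0.29,  -  1/15, 0, 4  ,  5,5.83,6, 7, 9]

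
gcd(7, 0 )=7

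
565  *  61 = 34465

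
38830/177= 38830/177 = 219.38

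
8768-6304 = 2464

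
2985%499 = 490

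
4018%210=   28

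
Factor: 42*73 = 2^1*3^1*7^1  *73^1 = 3066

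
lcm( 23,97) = 2231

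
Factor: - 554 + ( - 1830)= - 2384 = -2^4*149^1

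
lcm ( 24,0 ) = 0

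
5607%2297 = 1013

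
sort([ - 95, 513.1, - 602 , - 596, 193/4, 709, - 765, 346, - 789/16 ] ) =[ - 765,  -  602, - 596, - 95,  -  789/16  ,  193/4,346,513.1, 709]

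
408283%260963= 147320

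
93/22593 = 31/7531 =0.00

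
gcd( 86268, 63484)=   4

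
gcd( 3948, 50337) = 987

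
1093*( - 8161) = -8919973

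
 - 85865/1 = -85865  =  - 85865.00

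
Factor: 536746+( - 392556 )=2^1*5^1*14419^1=144190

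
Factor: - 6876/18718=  - 18/49 = - 2^1*3^2*7^( - 2)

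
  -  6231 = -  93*67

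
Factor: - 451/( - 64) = 2^( - 6 )*11^1* 41^1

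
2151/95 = 2151/95 = 22.64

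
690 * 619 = 427110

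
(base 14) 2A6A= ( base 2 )1110101110110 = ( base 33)6ui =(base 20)IH2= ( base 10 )7542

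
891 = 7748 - 6857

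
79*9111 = 719769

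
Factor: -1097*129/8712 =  - 2^ (-3 )*3^( - 1 )*11^( - 2) * 43^1 * 1097^1 = - 47171/2904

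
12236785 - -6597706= 18834491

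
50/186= 25/93 = 0.27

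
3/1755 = 1/585  =  0.00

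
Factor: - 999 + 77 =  - 922= - 2^1*461^1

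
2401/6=400 + 1/6 = 400.17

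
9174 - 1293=7881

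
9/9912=3/3304= 0.00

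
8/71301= 8/71301= 0.00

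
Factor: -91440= - 2^4 * 3^2*5^1*127^1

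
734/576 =1 + 79/288  =  1.27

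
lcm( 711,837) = 66123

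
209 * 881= 184129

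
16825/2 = 16825/2  =  8412.50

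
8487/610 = 8487/610 =13.91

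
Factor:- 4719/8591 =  - 39/71 = - 3^1*13^1*71^(  -  1)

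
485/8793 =485/8793 = 0.06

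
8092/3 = 8092/3 = 2697.33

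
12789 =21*609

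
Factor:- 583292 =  - 2^2*145823^1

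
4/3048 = 1/762 = 0.00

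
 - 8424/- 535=8424/535 = 15.75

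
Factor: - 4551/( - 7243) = 3^1*37^1*41^1*7243^( - 1 ) 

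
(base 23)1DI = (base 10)846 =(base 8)1516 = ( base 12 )5A6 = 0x34E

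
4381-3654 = 727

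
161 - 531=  - 370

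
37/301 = 37/301 = 0.12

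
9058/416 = 21 + 161/208 = 21.77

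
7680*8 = 61440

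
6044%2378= 1288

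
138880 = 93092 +45788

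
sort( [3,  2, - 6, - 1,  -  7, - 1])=[ - 7, - 6, - 1, - 1 , 2,  3]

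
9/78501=3/26167  =  0.00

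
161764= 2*80882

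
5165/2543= 2 + 79/2543 = 2.03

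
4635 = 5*927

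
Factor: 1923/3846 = 2^(  -  1 ) = 1/2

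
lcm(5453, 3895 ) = 27265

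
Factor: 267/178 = 2^( - 1 ) *3^1  =  3/2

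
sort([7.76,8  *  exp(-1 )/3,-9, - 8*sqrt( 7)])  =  [ - 8*sqrt( 7), - 9,8 * exp ( - 1)/3,7.76] 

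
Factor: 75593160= 2^3 * 3^2*5^1*59^1*3559^1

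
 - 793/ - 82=9 + 55/82 = 9.67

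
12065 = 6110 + 5955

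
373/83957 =373/83957 = 0.00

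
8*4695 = 37560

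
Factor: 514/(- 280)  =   - 257/140 = -  2^(-2 )*5^( - 1 )*7^( - 1)*257^1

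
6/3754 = 3/1877 = 0.00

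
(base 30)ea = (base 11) 361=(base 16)1ae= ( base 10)430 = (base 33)d1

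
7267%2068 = 1063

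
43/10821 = 43/10821 = 0.00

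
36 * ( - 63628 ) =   -  2290608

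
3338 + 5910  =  9248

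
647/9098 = 647/9098 =0.07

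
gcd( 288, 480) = 96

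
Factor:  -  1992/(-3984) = 1/2  =  2^(  -  1)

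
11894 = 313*38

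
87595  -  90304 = -2709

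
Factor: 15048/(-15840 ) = - 2^( - 2 ) * 5^(  -  1)*19^1 = - 19/20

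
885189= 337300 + 547889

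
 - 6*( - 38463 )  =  230778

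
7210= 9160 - 1950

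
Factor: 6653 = 6653^1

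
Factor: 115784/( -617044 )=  - 2^1*19^( - 1)*23^( - 1)*41^1  =  -82/437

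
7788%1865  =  328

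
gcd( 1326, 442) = 442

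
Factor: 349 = 349^1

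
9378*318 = 2982204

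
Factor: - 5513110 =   -  2^1*5^1*551311^1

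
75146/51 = 75146/51 = 1473.45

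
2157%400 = 157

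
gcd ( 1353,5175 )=3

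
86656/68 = 1274 + 6/17= 1274.35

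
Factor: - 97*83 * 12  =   - 96612 = - 2^2*3^1 *83^1*97^1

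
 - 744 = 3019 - 3763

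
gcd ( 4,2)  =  2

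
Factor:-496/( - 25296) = 1/51 = 3^( - 1 )*17^ (-1)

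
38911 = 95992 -57081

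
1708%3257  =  1708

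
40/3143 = 40/3143 = 0.01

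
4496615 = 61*73715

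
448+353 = 801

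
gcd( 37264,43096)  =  8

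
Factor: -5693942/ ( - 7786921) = 2^1*31^( - 1)*109^1 * 26119^1*251191^( - 1) 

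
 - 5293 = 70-5363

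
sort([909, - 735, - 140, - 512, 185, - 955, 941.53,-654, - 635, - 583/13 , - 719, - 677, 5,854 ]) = [ - 955, -735, - 719,  -  677, - 654, - 635, - 512, - 140,- 583/13, 5,  185, 854,909, 941.53]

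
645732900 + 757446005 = 1403178905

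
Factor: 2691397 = 71^1*37907^1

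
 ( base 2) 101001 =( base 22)1j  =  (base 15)2B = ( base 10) 41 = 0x29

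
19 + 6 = 25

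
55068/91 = 605 + 1/7 = 605.14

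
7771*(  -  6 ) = -46626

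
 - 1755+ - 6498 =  - 8253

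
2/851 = 2/851 = 0.00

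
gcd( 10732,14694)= 2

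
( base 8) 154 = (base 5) 413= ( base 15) 73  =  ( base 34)36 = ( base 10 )108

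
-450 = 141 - 591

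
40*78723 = 3148920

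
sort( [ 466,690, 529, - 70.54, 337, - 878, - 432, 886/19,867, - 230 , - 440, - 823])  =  [ -878, - 823 , - 440, - 432, - 230,- 70.54,886/19,337,466,529 , 690,867 ] 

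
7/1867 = 7/1867 = 0.00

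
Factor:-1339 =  - 13^1*103^1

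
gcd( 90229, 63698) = 1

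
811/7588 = 811/7588 = 0.11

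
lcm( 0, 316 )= 0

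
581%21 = 14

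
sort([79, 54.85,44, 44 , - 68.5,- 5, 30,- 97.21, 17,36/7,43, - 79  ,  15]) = [  -  97.21, - 79, - 68.5,-5,36/7,15,17,30,  43,44, 44, 54.85, 79] 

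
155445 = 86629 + 68816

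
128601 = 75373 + 53228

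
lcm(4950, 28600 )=257400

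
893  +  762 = 1655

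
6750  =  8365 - 1615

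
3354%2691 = 663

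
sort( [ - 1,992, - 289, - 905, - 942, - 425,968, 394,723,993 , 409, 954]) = [ - 942,-905, - 425, - 289, - 1 , 394,409,723, 954 , 968,992, 993]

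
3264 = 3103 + 161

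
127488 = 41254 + 86234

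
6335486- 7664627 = - 1329141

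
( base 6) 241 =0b1100001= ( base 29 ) 3a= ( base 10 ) 97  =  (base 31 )34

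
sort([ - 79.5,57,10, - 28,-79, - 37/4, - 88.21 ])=[ - 88.21, - 79.5 , - 79, - 28, - 37/4,10,57]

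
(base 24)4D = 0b1101101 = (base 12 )91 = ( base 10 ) 109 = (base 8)155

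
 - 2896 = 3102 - 5998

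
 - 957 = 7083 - 8040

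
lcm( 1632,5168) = 31008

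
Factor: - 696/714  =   - 116/119 = - 2^2*7^(-1)*17^( - 1)*29^1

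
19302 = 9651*2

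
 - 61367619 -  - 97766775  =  36399156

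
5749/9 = 5749/9  =  638.78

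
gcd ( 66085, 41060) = 5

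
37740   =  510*74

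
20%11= 9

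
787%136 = 107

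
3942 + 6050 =9992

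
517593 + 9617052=10134645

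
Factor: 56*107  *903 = 2^3 * 3^1*7^2*43^1 *107^1 = 5410776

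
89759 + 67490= 157249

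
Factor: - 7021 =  - 7^1*17^1*59^1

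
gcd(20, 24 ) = 4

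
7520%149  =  70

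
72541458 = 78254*927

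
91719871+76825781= 168545652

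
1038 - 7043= - 6005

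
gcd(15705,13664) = 1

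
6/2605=6/2605 = 0.00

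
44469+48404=92873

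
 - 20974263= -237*88499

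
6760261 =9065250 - 2304989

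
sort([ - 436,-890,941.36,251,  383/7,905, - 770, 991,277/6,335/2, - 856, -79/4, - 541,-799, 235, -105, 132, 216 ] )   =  [-890, - 856,-799 , - 770,  -  541, - 436, - 105 , - 79/4, 277/6, 383/7,  132 , 335/2,216, 235, 251, 905,  941.36 , 991]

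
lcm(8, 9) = 72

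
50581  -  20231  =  30350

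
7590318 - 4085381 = 3504937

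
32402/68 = 953/2 = 476.50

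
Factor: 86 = 2^1*43^1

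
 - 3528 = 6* ( - 588 ) 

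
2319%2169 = 150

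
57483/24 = 19161/8= 2395.12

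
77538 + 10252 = 87790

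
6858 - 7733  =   - 875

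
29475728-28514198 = 961530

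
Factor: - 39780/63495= - 2^2*13^1*83^( - 1 ) = -52/83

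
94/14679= 94/14679 = 0.01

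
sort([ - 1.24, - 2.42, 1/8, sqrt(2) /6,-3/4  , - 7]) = [ -7, - 2.42, - 1.24,-3/4, 1/8, sqrt(2)/6]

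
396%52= 32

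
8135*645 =5247075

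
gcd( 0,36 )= 36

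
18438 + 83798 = 102236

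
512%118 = 40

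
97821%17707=9286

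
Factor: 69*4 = 276 = 2^2*3^1*23^1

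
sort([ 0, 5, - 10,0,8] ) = [ - 10,0,0,5,8] 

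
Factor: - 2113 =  - 2113^1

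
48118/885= 48118/885 = 54.37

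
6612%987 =690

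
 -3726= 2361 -6087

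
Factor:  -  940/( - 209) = 2^2 *5^1*11^( - 1)*19^( - 1)*47^1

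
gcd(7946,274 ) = 274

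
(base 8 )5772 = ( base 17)AA6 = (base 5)44231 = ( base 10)3066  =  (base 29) 3il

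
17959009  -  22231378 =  - 4272369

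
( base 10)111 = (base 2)1101111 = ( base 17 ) 69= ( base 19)5G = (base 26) 47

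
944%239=227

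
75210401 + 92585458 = 167795859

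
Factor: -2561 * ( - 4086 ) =10464246 =2^1* 3^2*13^1*197^1 * 227^1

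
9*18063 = 162567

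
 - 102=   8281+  - 8383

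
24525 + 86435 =110960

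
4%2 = 0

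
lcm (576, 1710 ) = 54720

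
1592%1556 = 36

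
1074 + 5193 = 6267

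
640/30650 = 64/3065 = 0.02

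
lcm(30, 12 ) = 60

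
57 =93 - 36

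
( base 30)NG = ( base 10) 706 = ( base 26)114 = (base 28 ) P6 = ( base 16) 2C2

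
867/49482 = 289/16494 = 0.02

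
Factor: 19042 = 2^1*9521^1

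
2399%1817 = 582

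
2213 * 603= 1334439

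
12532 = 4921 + 7611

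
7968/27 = 295+ 1/9 = 295.11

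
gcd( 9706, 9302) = 2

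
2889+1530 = 4419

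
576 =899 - 323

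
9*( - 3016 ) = -27144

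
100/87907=100/87907 = 0.00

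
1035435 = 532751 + 502684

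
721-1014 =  - 293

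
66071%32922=227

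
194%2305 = 194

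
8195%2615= 350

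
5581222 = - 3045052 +8626274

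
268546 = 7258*37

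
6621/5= 6621/5 = 1324.20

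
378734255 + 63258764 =441993019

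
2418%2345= 73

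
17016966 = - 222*( - 76653)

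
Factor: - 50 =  - 2^1*5^2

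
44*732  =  32208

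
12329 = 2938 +9391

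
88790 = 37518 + 51272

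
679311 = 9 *75479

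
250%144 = 106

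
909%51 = 42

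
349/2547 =349/2547  =  0.14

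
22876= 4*5719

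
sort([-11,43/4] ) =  [ - 11, 43/4] 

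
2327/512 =4 + 279/512 = 4.54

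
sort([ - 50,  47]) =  [ - 50, 47 ] 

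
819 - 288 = 531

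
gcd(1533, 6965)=7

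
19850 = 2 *9925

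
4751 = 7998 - 3247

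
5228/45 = 116 + 8/45 = 116.18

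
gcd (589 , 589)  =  589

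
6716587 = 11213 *599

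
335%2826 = 335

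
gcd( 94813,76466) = 1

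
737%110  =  77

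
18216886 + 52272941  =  70489827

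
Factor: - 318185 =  - 5^1*7^1 * 9091^1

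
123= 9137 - 9014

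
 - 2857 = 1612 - 4469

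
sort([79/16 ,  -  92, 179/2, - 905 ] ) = [ - 905,-92, 79/16,179/2 ] 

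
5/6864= 5/6864 = 0.00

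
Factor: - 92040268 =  - 2^2 * 23010067^1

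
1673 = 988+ 685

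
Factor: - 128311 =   -  128311^1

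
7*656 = 4592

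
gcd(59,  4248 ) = 59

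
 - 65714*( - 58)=3811412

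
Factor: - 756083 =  - 113^1*6691^1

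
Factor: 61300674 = 2^1 *3^2 * 17^1 *200329^1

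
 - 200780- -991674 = 790894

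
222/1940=111/970 = 0.11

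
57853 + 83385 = 141238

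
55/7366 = 55/7366=0.01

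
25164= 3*8388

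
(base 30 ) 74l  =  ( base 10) 6441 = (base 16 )1929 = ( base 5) 201231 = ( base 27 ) 8mf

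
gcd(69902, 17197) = 1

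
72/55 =72/55 = 1.31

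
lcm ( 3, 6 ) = 6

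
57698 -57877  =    -  179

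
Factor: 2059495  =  5^1*277^1*1487^1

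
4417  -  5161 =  - 744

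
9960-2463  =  7497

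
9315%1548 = 27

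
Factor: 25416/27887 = 72/79  =  2^3*3^2*79^ ( - 1)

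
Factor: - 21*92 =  - 2^2*3^1  *  7^1*23^1 =- 1932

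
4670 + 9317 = 13987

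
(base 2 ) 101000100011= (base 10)2595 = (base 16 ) A23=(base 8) 5043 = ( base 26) 3ll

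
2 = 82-80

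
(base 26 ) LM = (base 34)go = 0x238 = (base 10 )568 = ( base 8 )1070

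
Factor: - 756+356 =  - 2^4 * 5^2=- 400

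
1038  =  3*346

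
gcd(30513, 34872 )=4359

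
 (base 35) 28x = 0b101011001011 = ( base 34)2d9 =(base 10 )2763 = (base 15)c43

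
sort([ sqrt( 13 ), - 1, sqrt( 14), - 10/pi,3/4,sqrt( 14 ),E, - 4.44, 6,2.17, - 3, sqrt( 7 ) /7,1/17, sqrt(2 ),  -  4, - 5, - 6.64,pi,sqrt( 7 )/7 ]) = [  -  6.64,  -  5,  -  4.44 ,  -  4,- 10/pi,-3, - 1,1/17,sqrt( 7) /7,  sqrt ( 7 )/7,3/4, sqrt( 2 ), 2.17,E,  pi,sqrt( 13 ),sqrt (14),sqrt( 14),  6 ]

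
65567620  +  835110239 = 900677859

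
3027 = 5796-2769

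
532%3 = 1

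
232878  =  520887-288009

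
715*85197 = 60915855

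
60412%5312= 1980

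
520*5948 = 3092960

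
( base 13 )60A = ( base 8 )2000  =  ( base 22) 22C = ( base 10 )1024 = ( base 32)100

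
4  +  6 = 10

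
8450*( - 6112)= - 51646400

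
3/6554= 3/6554 = 0.00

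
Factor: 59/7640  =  2^(-3 )  *  5^( - 1)*59^1* 191^( - 1)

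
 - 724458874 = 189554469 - 914013343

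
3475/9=386 + 1/9= 386.11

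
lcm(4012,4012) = 4012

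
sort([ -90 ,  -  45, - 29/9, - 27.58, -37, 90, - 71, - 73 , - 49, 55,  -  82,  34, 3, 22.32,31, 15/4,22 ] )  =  [ - 90, - 82,-73 , - 71, - 49, - 45,  -  37,  -  27.58,-29/9, 3, 15/4, 22, 22.32,31, 34, 55,90]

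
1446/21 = 68 + 6/7 = 68.86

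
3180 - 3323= -143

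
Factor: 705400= 2^3 * 5^2*3527^1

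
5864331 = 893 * 6567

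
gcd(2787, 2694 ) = 3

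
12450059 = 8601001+3849058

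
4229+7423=11652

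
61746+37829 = 99575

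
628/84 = 157/21 = 7.48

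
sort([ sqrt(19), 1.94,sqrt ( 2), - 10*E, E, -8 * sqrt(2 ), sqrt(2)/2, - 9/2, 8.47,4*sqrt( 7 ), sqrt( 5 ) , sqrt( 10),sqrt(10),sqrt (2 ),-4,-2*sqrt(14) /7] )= [ - 10*E, - 8*sqrt( 2), -9/2,-4,-2*sqrt( 14)/7 , sqrt (2)/2, sqrt( 2 ), sqrt (2 ),1.94,sqrt( 5 ), E, sqrt(10),sqrt(10 ), sqrt( 19 ), 8.47,4* sqrt(7 ) ] 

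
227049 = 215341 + 11708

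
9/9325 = 9/9325 = 0.00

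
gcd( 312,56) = 8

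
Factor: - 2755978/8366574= - 1377989/4183287 = - 3^( - 1 )*19^( - 1) * 67^1*79^( - 1)*131^1 * 157^1* 929^( - 1)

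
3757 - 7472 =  - 3715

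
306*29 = 8874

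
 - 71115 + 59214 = - 11901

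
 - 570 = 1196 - 1766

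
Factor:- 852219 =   -  3^2*23^2*179^1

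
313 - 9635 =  - 9322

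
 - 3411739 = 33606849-37018588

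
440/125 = 88/25 = 3.52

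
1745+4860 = 6605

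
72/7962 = 12/1327 = 0.01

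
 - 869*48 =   -  41712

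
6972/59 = 6972/59=118.17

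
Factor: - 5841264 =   -  2^4*3^1*11^1*13^1*23^1 * 37^1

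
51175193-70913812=-19738619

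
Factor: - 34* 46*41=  - 64124 = - 2^2*17^1*23^1* 41^1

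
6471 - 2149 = 4322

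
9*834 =7506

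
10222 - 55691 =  - 45469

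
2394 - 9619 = -7225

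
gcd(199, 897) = 1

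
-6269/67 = -6269/67 = - 93.57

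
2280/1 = 2280 = 2280.00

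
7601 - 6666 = 935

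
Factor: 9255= 3^1 * 5^1 * 617^1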